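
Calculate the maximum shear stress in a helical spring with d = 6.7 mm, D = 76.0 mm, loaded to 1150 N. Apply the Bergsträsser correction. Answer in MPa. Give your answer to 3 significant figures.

Spring index C = D/d = 76.0/6.7 = 11.3433
K_B = (4C+2)/(4C−3) = 47.373/42.373 = 1.1180
τ₀ = 8FD/(πd³) = 8·1150·76.0/(π·6.7³) = 699200/944.87 = 739.99 MPa
τ_max = K·τ₀ = 1.1180 × 739.99 = 827.31 MPa

827 MPa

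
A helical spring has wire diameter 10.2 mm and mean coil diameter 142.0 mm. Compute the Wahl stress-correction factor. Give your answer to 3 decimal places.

C = D/d = 142.0/10.2 = 13.9216
K_W = (4C−1)/(4C−4) + 0.615/C = 54.686/51.686 + 0.0442 = 1.1022

1.102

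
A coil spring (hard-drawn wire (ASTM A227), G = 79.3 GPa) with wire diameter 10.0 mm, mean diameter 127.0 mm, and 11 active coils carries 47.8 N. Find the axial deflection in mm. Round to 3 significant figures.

k = Gd⁴/(8D³N_a) = (79.3×10³)(10.0⁴)/(8·127.0³·11) = 4.3993 N/mm
δ = F/k = 47.8 / 4.3993 = 10.865 mm

10.9 mm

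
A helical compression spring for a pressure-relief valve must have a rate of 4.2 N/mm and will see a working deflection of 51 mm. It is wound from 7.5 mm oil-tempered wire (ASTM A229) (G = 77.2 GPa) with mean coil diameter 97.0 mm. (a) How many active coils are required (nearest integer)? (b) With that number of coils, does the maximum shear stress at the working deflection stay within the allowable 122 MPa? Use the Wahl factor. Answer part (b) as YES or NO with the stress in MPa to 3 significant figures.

(a) 8 coils; (b) NO, τ_max = 139 MPa

N_a = Gd⁴/(8D³k) = (77.2×10³)(7.5⁴)/(8·97.0³·4.2) = 7.965 → N_a = 8
Actual rate k = Gd⁴/(8D³·8) = 4.1818 N/mm
Working load F = kδ = 4.1818·51 = 213.27 N
C = 97.0/7.5 = 12.9333; K_W = (4C−1)/(4C−4)+0.615/C = 1.1104
τ_max = K_W·8FD/(πd³) = 1.1104·124.87 = 138.66 MPa
τ_max > 122 MPa → exceeds allowable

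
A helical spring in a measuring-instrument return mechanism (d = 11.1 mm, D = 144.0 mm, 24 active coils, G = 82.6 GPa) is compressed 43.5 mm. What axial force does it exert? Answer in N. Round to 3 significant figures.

95.1 N

k = Gd⁴/(8D³N_a) = (82.6×10³)(11.1⁴)/(8·144.0³·24) = 2.1872 N/mm
F = k·δ = 2.1872 × 43.5 = 95.142 N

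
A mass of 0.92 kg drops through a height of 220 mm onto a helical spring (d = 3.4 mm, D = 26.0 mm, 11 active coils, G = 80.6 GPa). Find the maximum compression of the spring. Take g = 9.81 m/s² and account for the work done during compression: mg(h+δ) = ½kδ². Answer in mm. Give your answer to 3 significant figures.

k = Gd⁴/(8D³N_a) = (80.6×10³)(3.4⁴)/(8·26.0³·11) = 6.9638 N/mm
W = mg = 0.92 × 9.81 = 9.0252 N
½kδ² − Wδ − Wh = 0 → δ = (W + √(W² + 2kWh))/k
δ = (9.0252 + √(81.454 + 27654))/6.9638 = (9.0252 + 166.54)/6.9638 = 25.211 mm

25.2 mm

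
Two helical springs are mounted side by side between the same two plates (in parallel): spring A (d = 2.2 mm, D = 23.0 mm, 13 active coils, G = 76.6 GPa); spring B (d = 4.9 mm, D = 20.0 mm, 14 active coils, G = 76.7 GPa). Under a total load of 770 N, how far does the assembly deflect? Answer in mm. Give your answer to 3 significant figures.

k_A = Gd⁴/(8D³N_a) = (76.6×10³)(2.2⁴)/(8·23.0³·13) = 1.4181 N/mm
k_B = Gd⁴/(8D³N_a) = (76.7×10³)(4.9⁴)/(8·20.0³·14) = 49.348 N/mm
Parallel: k_eq = 1.4181 + 49.348 = 50.766 N/mm
δ = F/k_eq = 770/50.766 = 15.168 mm

15.2 mm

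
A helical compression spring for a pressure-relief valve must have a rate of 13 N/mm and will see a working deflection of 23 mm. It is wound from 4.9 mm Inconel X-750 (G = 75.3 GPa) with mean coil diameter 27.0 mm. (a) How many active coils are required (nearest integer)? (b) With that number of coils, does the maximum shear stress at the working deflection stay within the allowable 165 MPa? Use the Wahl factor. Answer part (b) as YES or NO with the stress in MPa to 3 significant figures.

(a) 21 coils; (b) NO, τ_max = 225 MPa

N_a = Gd⁴/(8D³k) = (75.3×10³)(4.9⁴)/(8·27.0³·13) = 21.21 → N_a = 21
Actual rate k = Gd⁴/(8D³·21) = 13.127 N/mm
Working load F = kδ = 13.127·23 = 301.93 N
C = 27.0/4.9 = 5.5102; K_W = (4C−1)/(4C−4)+0.615/C = 1.2779
τ_max = K_W·8FD/(πd³) = 1.2779·176.45 = 225.49 MPa
τ_max > 165 MPa → exceeds allowable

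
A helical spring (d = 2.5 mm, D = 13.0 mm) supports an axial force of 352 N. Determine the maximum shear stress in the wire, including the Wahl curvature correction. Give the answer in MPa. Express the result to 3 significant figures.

Spring index C = D/d = 13.0/2.5 = 5.2000
K_W = (4C−1)/(4C−4) + 0.615/C = 19.800/16.800 + 0.1183 = 1.2968
τ₀ = 8FD/(πd³) = 8·352·13.0/(π·2.5³) = 36608/49.087 = 745.77 MPa
τ_max = K·τ₀ = 1.2968 × 745.77 = 967.15 MPa

967 MPa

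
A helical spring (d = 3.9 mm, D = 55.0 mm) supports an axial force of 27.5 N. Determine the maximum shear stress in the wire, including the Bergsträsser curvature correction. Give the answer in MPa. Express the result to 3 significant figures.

Spring index C = D/d = 55.0/3.9 = 14.1026
K_B = (4C+2)/(4C−3) = 58.410/53.410 = 1.0936
τ₀ = 8FD/(πd³) = 8·27.5·55.0/(π·3.9³) = 12100/186.36 = 64.929 MPa
τ_max = K·τ₀ = 1.0936 × 64.929 = 71.008 MPa

71.0 MPa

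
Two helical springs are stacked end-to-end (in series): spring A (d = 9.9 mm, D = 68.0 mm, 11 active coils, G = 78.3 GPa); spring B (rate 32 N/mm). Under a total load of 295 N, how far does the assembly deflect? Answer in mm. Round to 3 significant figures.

k_A = Gd⁴/(8D³N_a) = (78.3×10³)(9.9⁴)/(8·68.0³·11) = 27.183 N/mm
Series: 1/k_eq = 1/27.183 + 1/32 = 0.068038; k_eq = 14.698 N/mm
δ = F/k_eq = 295/14.698 = 20.071 mm

20.1 mm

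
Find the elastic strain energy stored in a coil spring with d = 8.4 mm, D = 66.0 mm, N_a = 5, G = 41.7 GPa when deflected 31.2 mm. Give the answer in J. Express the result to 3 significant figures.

k = Gd⁴/(8D³N_a) = (41.7×10³)(8.4⁴)/(8·66.0³·5) = 18.053 N/mm
U = ½kδ² = 0.5 × 18.053 × 31.2² = 8787 N·mm = 8.787 J

8.79 J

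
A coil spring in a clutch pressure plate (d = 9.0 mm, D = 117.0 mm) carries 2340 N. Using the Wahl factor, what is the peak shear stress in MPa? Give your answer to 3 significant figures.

1060 MPa

Spring index C = D/d = 117.0/9.0 = 13.0000
K_W = (4C−1)/(4C−4) + 0.615/C = 51.000/48.000 + 0.0473 = 1.1098
τ₀ = 8FD/(πd³) = 8·2340·117.0/(π·9.0³) = 2.19024e+06/2290.2 = 956.34 MPa
τ_max = K·τ₀ = 1.1098 × 956.34 = 1061.4 MPa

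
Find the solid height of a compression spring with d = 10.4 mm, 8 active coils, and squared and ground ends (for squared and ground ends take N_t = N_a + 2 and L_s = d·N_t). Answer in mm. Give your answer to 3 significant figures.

104 mm

squared and ground ends: N_t = N_a + 2 = 8 + 2 = 10
L_s = d·N_t = 10.4 × 10 = 104 mm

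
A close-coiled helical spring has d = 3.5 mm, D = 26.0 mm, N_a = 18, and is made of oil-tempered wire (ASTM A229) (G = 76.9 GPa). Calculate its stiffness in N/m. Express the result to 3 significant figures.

4560 N/m

k = Gd⁴/(8D³N_a) = (76.9×10³ × 3.5⁴) / (8 × 26.0³ × 18)
  = 1.15398e+07 / 2.53094e+06 = 4.5595 N/mm = 4559.5 N/m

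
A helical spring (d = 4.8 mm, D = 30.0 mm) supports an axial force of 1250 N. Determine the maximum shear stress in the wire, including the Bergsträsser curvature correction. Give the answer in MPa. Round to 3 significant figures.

Spring index C = D/d = 30.0/4.8 = 6.2500
K_B = (4C+2)/(4C−3) = 27.000/22.000 = 1.2273
τ₀ = 8FD/(πd³) = 8·1250·30.0/(π·4.8³) = 300000/347.44 = 863.47 MPa
τ_max = K·τ₀ = 1.2273 × 863.47 = 1059.7 MPa

1060 MPa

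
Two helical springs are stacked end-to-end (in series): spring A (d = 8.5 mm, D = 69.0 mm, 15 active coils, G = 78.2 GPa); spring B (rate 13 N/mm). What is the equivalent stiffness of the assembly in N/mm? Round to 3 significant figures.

k_A = Gd⁴/(8D³N_a) = (78.2×10³)(8.5⁴)/(8·69.0³·15) = 10.355 N/mm
Series: 1/k_eq = 1/10.355 + 1/13 = 0.17349; k_eq = 5.7639 N/mm

5.76 N/mm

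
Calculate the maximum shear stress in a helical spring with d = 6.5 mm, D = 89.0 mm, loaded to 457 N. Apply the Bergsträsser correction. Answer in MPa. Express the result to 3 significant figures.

Spring index C = D/d = 89.0/6.5 = 13.6923
K_B = (4C+2)/(4C−3) = 56.769/51.769 = 1.0966
τ₀ = 8FD/(πd³) = 8·457·89.0/(π·6.5³) = 325384/862.76 = 377.14 MPa
τ_max = K·τ₀ = 1.0966 × 377.14 = 413.57 MPa

414 MPa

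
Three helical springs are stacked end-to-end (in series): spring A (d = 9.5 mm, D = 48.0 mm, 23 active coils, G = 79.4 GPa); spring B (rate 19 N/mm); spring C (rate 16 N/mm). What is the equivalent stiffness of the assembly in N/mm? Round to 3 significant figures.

k_A = Gd⁴/(8D³N_a) = (79.4×10³)(9.5⁴)/(8·48.0³·23) = 31.781 N/mm
Series: 1/k_eq = 1/31.781 + 1/19 + 1/16 = 0.1466; k_eq = 6.8214 N/mm

6.82 N/mm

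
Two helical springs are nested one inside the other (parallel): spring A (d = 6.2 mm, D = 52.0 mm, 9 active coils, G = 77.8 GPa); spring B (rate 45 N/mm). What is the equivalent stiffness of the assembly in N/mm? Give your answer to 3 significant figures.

k_A = Gd⁴/(8D³N_a) = (77.8×10³)(6.2⁴)/(8·52.0³·9) = 11.355 N/mm
Parallel: k_eq = 11.355 + 45 = 56.355 N/mm

56.4 N/mm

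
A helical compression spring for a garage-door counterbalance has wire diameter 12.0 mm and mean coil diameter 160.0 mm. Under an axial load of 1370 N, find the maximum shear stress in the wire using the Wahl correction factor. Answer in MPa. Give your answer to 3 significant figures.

Spring index C = D/d = 160.0/12.0 = 13.3333
K_W = (4C−1)/(4C−4) + 0.615/C = 52.333/49.333 + 0.0461 = 1.1069
τ₀ = 8FD/(πd³) = 8·1370·160.0/(π·12.0³) = 1.7536e+06/5428.7 = 323.03 MPa
τ_max = K·τ₀ = 1.1069 × 323.03 = 357.57 MPa

358 MPa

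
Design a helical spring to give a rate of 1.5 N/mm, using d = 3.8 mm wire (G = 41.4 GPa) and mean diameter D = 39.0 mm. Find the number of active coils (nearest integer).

N_a = Gd⁴/(8D³k) = (41.4×10³ × 3.8⁴)/(8 × 39.0³ × 1.5)
    = 8.63246e+06 / 711828 = 12.13 → 12 coils

12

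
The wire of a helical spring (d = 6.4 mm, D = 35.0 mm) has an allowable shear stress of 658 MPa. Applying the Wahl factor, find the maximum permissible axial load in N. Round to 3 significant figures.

C = D/d = 35.0/6.4 = 5.4688
K_W = (4C−1)/(4C−4) + 0.615/C = 20.875/17.875 + 0.1125 = 1.2803
τ_max = K·8FD/(πd³) → F_max = τ_allow·πd³/(8DK)
F_max = 658·π·6.4³/(8·35.0·1.2803) = 5.419e+05/358.48 = 1511.6 N

1510 N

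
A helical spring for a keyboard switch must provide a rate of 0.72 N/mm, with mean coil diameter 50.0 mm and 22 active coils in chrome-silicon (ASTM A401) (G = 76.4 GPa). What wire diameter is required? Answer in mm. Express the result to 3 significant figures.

d = (8D³N_a·k / G)^(1/4) = (8·50.0³·22·0.72 / (76.4×10³))^0.25
  = (207.33)^0.25 = 3.7946 mm

3.79 mm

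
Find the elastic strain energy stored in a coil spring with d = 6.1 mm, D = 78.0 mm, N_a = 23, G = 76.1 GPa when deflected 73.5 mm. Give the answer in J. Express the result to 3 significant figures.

3.26 J

k = Gd⁴/(8D³N_a) = (76.1×10³)(6.1⁴)/(8·78.0³·23) = 1.2067 N/mm
U = ½kδ² = 0.5 × 1.2067 × 73.5² = 3259.5 N·mm = 3.2595 J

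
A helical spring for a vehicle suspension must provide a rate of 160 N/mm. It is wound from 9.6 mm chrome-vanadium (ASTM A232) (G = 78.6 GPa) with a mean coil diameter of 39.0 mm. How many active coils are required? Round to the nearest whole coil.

9

N_a = Gd⁴/(8D³k) = (78.6×10³ × 9.6⁴)/(8 × 39.0³ × 160)
    = 6.67586e+08 / 7.59283e+07 = 8.792 → 9 coils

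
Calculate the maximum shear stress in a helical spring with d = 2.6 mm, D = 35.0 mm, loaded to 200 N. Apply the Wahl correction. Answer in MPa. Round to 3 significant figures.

Spring index C = D/d = 35.0/2.6 = 13.4615
K_W = (4C−1)/(4C−4) + 0.615/C = 52.846/49.846 + 0.0457 = 1.1059
τ₀ = 8FD/(πd³) = 8·200·35.0/(π·2.6³) = 56000/55.217 = 1014.2 MPa
τ_max = K·τ₀ = 1.1059 × 1014.2 = 1121.6 MPa

1120 MPa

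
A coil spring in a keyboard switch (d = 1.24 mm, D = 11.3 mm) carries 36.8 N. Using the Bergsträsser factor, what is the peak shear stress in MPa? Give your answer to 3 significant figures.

Spring index C = D/d = 11.3/1.24 = 9.1129
K_B = (4C+2)/(4C−3) = 38.452/33.452 = 1.1495
τ₀ = 8FD/(πd³) = 8·36.8·11.3/(π·1.24³) = 3326.72/5.9898 = 555.39 MPa
τ_max = K·τ₀ = 1.1495 × 555.39 = 638.41 MPa

638 MPa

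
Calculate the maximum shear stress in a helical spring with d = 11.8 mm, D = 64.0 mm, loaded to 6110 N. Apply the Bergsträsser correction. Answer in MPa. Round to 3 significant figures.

768 MPa

Spring index C = D/d = 64.0/11.8 = 5.4237
K_B = (4C+2)/(4C−3) = 23.695/18.695 = 1.2675
τ₀ = 8FD/(πd³) = 8·6110·64.0/(π·11.8³) = 3.12832e+06/5161.7 = 606.06 MPa
τ_max = K·τ₀ = 1.2675 × 606.06 = 768.15 MPa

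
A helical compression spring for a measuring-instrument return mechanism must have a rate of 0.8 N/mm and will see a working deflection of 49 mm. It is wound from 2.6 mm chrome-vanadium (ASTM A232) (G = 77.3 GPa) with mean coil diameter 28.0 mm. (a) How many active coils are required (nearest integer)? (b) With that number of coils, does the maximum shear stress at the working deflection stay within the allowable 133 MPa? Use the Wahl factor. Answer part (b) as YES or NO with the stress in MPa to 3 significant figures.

N_a = Gd⁴/(8D³k) = (77.3×10³)(2.6⁴)/(8·28.0³·0.8) = 25.14 → N_a = 25
Actual rate k = Gd⁴/(8D³·25) = 0.80458 N/mm
Working load F = kδ = 0.80458·49 = 39.424 N
C = 28.0/2.6 = 10.7692; K_W = (4C−1)/(4C−4)+0.615/C = 1.1339
τ_max = K_W·8FD/(πd³) = 1.1339·159.93 = 181.35 MPa
τ_max > 133 MPa → exceeds allowable

(a) 25 coils; (b) NO, τ_max = 181 MPa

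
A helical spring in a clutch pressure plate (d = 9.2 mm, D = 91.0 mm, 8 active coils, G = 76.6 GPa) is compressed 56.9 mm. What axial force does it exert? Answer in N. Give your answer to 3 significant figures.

k = Gd⁴/(8D³N_a) = (76.6×10³)(9.2⁴)/(8·91.0³·8) = 11.378 N/mm
F = k·δ = 11.378 × 56.9 = 647.42 N

647 N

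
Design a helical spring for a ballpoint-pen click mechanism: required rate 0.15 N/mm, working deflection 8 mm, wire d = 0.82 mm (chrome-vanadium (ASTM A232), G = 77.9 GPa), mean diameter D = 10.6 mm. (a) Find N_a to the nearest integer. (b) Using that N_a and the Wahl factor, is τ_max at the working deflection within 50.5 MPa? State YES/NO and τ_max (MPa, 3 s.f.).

N_a = Gd⁴/(8D³k) = (77.9×10³)(0.82⁴)/(8·10.6³·0.15) = 24.64 → N_a = 25
Actual rate k = Gd⁴/(8D³·25) = 0.14786 N/mm
Working load F = kδ = 0.14786·8 = 1.1829 N
C = 10.6/0.82 = 12.9268; K_W = (4C−1)/(4C−4)+0.615/C = 1.1105
τ_max = K_W·8FD/(πd³) = 1.1105·57.908 = 64.305 MPa
τ_max > 50.5 MPa → exceeds allowable

(a) 25 coils; (b) NO, τ_max = 64.3 MPa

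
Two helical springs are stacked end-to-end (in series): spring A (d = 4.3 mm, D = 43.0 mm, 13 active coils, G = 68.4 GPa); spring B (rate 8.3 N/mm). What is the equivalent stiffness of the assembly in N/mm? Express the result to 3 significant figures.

2.11 N/mm

k_A = Gd⁴/(8D³N_a) = (68.4×10³)(4.3⁴)/(8·43.0³·13) = 2.8281 N/mm
Series: 1/k_eq = 1/2.8281 + 1/8.3 = 0.47408; k_eq = 2.1094 N/mm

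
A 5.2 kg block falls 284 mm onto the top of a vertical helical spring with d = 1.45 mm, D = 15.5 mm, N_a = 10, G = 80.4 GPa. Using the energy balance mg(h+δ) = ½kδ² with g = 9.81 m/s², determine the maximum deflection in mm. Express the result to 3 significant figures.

204 mm

k = Gd⁴/(8D³N_a) = (80.4×10³)(1.45⁴)/(8·15.5³·10) = 1.193 N/mm
W = mg = 5.2 × 9.81 = 51.012 N
½kδ² − Wδ − Wh = 0 → δ = (W + √(W² + 2kWh))/k
δ = (51.012 + √(2602.2 + 34567.2))/1.193 = (51.012 + 192.79)/1.193 = 204.36 mm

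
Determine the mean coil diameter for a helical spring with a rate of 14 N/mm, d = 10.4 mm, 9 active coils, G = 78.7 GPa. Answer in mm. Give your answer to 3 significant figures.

97.0 mm

D = (Gd⁴/(8N_a·k))^(1/3) = (78.7×10³·10.4⁴/(8·9·14))^(1/3)
  = (913372)^(1/3) = 97.0247 mm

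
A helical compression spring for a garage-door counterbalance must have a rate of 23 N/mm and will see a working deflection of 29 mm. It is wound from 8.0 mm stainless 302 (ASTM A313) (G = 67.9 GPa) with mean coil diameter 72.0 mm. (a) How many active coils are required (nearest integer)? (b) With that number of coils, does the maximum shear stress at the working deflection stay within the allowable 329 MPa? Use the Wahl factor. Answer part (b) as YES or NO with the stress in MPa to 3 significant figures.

(a) 4 coils; (b) YES, τ_max = 281 MPa

N_a = Gd⁴/(8D³k) = (67.9×10³)(8.0⁴)/(8·72.0³·23) = 4.05 → N_a = 4
Actual rate k = Gd⁴/(8D³·4) = 23.285 N/mm
Working load F = kδ = 23.285·29 = 675.27 N
C = 72.0/8.0 = 9.0000; K_W = (4C−1)/(4C−4)+0.615/C = 1.1621
τ_max = K_W·8FD/(πd³) = 1.1621·241.81 = 281.01 MPa
τ_max ≤ 329 MPa → acceptable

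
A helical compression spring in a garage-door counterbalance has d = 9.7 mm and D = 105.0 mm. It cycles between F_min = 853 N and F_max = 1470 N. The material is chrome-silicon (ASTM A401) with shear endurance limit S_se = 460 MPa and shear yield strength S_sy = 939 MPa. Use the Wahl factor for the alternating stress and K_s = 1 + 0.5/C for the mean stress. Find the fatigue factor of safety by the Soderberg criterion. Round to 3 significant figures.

1.66

C = D/d = 105.0/9.7 = 10.8247; K_W = (4C−1)/(4C−4)+0.615/C = 1.1332; K_s = 1+0.5/C = 1.0462
F_a = (F_max−F_min)/2 = 308.5 N; F_m = (F_max+F_min)/2 = 1161.5 N
τ_a = K_W·8F_aD/(πd³) = 1.1332 × 90.379 = 102.41 MPa
τ_m = K_s·8F_mD/(πd³) = 1.0462 × 340.28 = 356 MPa
Soderberg: 1/n_f = τ_a/S_se + τ_m/S_sy = 102.41/460 + 356/939 = 0.22264 + 0.37912 = 0.60176
n_f = 1/0.60176 = 1.662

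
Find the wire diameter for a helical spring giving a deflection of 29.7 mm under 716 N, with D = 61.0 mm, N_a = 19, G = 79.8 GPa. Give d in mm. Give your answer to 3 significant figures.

Required rate k = F/δ = 716/29.7 = 24.108 N/mm
d = (8D³N_a·k / G)^(1/4) = (8·61.0³·19·24.108 / (79.8×10³))^0.25
  = (10423)^0.25 = 10.1041 mm

10.1 mm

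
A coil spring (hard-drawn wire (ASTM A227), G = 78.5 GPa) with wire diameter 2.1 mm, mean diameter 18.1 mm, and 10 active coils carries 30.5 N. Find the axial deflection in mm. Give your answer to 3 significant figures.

9.48 mm

k = Gd⁴/(8D³N_a) = (78.5×10³)(2.1⁴)/(8·18.1³·10) = 3.2183 N/mm
δ = F/k = 30.5 / 3.2183 = 9.4772 mm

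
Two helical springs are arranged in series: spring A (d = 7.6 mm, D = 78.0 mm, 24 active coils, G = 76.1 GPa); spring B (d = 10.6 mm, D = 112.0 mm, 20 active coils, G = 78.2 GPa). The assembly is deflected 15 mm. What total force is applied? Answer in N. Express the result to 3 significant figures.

k_A = Gd⁴/(8D³N_a) = (76.1×10³)(7.6⁴)/(8·78.0³·24) = 2.7865 N/mm
k_B = Gd⁴/(8D³N_a) = (78.2×10³)(10.6⁴)/(8·112.0³·20) = 4.3919 N/mm
Series: 1/k_eq = 1/2.7865 + 1/4.3919 = 0.58657; k_eq = 1.7048 N/mm
F = k_eq·δ = 1.7048·15 = 25.573 N

25.6 N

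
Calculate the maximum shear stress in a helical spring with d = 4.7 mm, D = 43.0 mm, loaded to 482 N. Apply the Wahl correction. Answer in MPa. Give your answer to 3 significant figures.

Spring index C = D/d = 43.0/4.7 = 9.1489
K_W = (4C−1)/(4C−4) + 0.615/C = 35.596/32.596 + 0.0672 = 1.1593
τ₀ = 8FD/(πd³) = 8·482·43.0/(π·4.7³) = 165808/326.17 = 508.35 MPa
τ_max = K·τ₀ = 1.1593 × 508.35 = 589.31 MPa

589 MPa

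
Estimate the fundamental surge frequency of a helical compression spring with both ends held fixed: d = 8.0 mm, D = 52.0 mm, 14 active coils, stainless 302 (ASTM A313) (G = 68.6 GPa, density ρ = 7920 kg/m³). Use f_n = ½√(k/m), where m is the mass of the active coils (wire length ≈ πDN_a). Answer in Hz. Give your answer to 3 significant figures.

70.0 Hz

k = Gd⁴/(8D³N_a) = (68.6×10³)(8.0⁴)/(8·52.0³·14) = 17.843 N/mm = 17843 N/m
Wire length L = πDN_a = π·52.0·14 = 2287.1 mm
m = ρ·(πd²/4)·L = 7920 × 50.265×10⁻⁶ m² × 2.2871 m = 0.91049 kg
f_n = ½√(k/m) = 0.5·√(17843/0.91049) = 0.5·√(19597) = 69.994 Hz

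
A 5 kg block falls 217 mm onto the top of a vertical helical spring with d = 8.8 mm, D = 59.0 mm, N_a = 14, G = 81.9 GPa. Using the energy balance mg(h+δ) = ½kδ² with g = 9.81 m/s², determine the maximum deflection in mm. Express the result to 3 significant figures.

k = Gd⁴/(8D³N_a) = (81.9×10³)(8.8⁴)/(8·59.0³·14) = 21.352 N/mm
W = mg = 5 × 9.81 = 49.05 N
½kδ² − Wδ − Wh = 0 → δ = (W + √(W² + 2kWh))/k
δ = (49.05 + √(2405.9 + 454537))/21.352 = (49.05 + 675.98)/21.352 = 33.956 mm

34.0 mm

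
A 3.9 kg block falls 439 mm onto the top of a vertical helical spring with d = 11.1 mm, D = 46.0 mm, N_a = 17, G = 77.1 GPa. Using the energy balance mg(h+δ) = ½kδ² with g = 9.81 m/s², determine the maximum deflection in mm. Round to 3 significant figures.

k = Gd⁴/(8D³N_a) = (77.1×10³)(11.1⁴)/(8·46.0³·17) = 88.417 N/mm
W = mg = 3.9 × 9.81 = 38.259 N
½kδ² − Wδ − Wh = 0 → δ = (W + √(W² + 2kWh))/k
δ = (38.259 + √(1463.8 + 2.97004e+06))/88.417 = (38.259 + 1723.8)/88.417 = 19.929 mm

19.9 mm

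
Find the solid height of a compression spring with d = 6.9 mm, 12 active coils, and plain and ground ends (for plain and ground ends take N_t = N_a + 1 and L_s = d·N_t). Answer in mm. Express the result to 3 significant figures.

89.7 mm

plain and ground ends: N_t = N_a + 1 = 12 + 1 = 13
L_s = d·N_t = 6.9 × 13 = 89.7 mm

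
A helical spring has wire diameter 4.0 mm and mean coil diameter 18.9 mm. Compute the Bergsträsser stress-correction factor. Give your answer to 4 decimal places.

1.3145

C = D/d = 18.9/4.0 = 4.7250
K_B = (4C+2)/(4C−3) = 20.900/15.900 = 1.3145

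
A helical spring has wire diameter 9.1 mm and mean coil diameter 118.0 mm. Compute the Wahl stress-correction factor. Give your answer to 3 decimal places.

C = D/d = 118.0/9.1 = 12.9670
K_W = (4C−1)/(4C−4) + 0.615/C = 50.868/47.868 + 0.0474 = 1.1101

1.110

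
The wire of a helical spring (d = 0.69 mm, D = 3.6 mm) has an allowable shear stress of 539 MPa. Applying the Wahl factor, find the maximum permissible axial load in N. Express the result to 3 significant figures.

C = D/d = 3.6/0.69 = 5.2174
K_W = (4C−1)/(4C−4) + 0.615/C = 19.870/16.870 + 0.1179 = 1.2957
τ_max = K·8FD/(πd³) → F_max = τ_allow·πd³/(8DK)
F_max = 539·π·0.69³/(8·3.6·1.2957) = 556.27/37.316 = 14.907 N

14.9 N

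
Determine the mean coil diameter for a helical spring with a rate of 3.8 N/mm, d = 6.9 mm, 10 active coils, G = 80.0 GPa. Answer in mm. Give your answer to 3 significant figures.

D = (Gd⁴/(8N_a·k))^(1/3) = (80.0×10³·6.9⁴/(8·10·3.8))^(1/3)
  = (596503)^(1/3) = 84.1791 mm

84.2 mm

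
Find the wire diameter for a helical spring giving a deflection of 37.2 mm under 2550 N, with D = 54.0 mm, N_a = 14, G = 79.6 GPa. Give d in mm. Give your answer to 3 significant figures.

Required rate k = F/δ = 2550/37.2 = 68.548 N/mm
d = (8D³N_a·k / G)^(1/4) = (8·54.0³·14·68.548 / (79.6×10³))^0.25
  = (15187)^0.25 = 11.1012 mm

11.1 mm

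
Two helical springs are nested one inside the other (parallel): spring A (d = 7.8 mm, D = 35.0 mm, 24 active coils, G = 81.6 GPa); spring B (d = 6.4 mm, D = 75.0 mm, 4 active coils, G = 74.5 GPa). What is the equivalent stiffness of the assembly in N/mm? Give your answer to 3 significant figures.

45.9 N/mm

k_A = Gd⁴/(8D³N_a) = (81.6×10³)(7.8⁴)/(8·35.0³·24) = 36.691 N/mm
k_B = Gd⁴/(8D³N_a) = (74.5×10³)(6.4⁴)/(8·75.0³·4) = 9.2585 N/mm
Parallel: k_eq = 36.691 + 9.2585 = 45.95 N/mm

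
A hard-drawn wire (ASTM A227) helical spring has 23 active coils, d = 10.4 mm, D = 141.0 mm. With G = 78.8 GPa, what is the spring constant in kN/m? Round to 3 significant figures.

1.79 kN/m

k = Gd⁴/(8D³N_a) = (78.8×10³ × 10.4⁴) / (8 × 141.0³ × 23)
  = 9.21849e+08 / 5.15793e+08 = 1.7872 N/mm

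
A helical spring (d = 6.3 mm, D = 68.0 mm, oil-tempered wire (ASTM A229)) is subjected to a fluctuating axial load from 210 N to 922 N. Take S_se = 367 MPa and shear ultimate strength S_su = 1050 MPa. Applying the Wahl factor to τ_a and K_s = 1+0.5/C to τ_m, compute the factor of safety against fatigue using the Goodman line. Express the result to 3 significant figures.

0.868

C = D/d = 68.0/6.3 = 10.7937; K_W = (4C−1)/(4C−4)+0.615/C = 1.1336; K_s = 1+0.5/C = 1.0463
F_a = (F_max−F_min)/2 = 356 N; F_m = (F_max+F_min)/2 = 566 N
τ_a = K_W·8F_aD/(πd³) = 1.1336 × 246.53 = 279.46 MPa
τ_m = K_s·8F_mD/(πd³) = 1.0463 × 391.96 = 410.12 MPa
Goodman: 1/n_f = τ_a/S_se + τ_m/S_su = 279.46/367 + 410.12/1050 = 0.76147 + 0.39059 = 1.1521
n_f = 1/1.1521 = 0.868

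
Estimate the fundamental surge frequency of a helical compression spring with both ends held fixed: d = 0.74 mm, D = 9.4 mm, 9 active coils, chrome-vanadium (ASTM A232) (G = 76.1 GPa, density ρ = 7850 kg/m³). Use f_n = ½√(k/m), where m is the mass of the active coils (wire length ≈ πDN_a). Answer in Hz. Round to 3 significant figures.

326 Hz

k = Gd⁴/(8D³N_a) = (76.1×10³)(0.74⁴)/(8·9.4³·9) = 0.38159 N/mm = 381.59 N/m
Wire length L = πDN_a = π·9.4·9 = 265.78 mm
m = ρ·(πd²/4)·L = 7850 × 0.43008×10⁻⁶ m² × 0.26578 m = 0.00089731 kg
f_n = ½√(k/m) = 0.5·√(381.59/0.00089731) = 0.5·√(4.2526e+05) = 326.06 Hz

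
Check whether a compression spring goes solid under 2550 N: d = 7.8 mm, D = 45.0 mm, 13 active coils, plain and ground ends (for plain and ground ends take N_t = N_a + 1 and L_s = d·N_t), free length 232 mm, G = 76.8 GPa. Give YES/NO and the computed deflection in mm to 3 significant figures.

NO, δ = 85.0 mm

k = Gd⁴/(8D³N_a) = (76.8×10³)(7.8⁴)/(8·45.0³·13) = 29.996 N/mm
N_t = 14; L_s = 7.8·14 = 109.2 mm; δ_solid = L₀ − L_s = 232 − 109.2 = 122.8 mm
δ = F/k = 2550/29.996 = 85.01 mm
δ < δ_solid → spring does not go solid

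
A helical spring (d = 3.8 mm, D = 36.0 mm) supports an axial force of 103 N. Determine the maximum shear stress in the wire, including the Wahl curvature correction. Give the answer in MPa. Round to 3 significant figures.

198 MPa

Spring index C = D/d = 36.0/3.8 = 9.4737
K_W = (4C−1)/(4C−4) + 0.615/C = 36.895/33.895 + 0.0649 = 1.1534
τ₀ = 8FD/(πd³) = 8·103·36.0/(π·3.8³) = 29664/172.39 = 172.08 MPa
τ_max = K·τ₀ = 1.1534 × 172.08 = 198.48 MPa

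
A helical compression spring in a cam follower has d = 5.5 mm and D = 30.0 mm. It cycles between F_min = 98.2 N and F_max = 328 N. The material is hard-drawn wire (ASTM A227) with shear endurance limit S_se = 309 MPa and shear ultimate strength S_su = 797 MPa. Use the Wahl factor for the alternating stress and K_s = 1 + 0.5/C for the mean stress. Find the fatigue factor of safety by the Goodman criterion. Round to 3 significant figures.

C = D/d = 30.0/5.5 = 5.4545; K_W = (4C−1)/(4C−4)+0.615/C = 1.2811; K_s = 1+0.5/C = 1.0917
F_a = (F_max−F_min)/2 = 114.9 N; F_m = (F_max+F_min)/2 = 213.1 N
τ_a = K_W·8F_aD/(πd³) = 1.2811 × 52.759 = 67.59 MPa
τ_m = K_s·8F_mD/(πd³) = 1.0917 × 97.849 = 106.82 MPa
Goodman: 1/n_f = τ_a/S_se + τ_m/S_su = 67.59/309 + 106.82/797 = 0.21874 + 0.13403 = 0.35276
n_f = 1/0.35276 = 2.835

2.83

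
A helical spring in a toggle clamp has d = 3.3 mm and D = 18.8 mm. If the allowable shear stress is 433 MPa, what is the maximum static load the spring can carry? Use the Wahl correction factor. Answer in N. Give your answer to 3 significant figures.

C = D/d = 18.8/3.3 = 5.6970
K_W = (4C−1)/(4C−4) + 0.615/C = 21.788/18.788 + 0.1080 = 1.2676
τ_max = K·8FD/(πd³) → F_max = τ_allow·πd³/(8DK)
F_max = 433·π·3.3³/(8·18.8·1.2676) = 48885/190.65 = 256.41 N

256 N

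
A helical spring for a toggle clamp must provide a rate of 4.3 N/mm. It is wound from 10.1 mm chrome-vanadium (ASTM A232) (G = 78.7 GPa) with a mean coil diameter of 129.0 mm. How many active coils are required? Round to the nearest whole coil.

N_a = Gd⁴/(8D³k) = (78.7×10³ × 10.1⁴)/(8 × 129.0³ × 4.3)
    = 8.18955e+08 / 7.38461e+07 = 11.09 → 11 coils

11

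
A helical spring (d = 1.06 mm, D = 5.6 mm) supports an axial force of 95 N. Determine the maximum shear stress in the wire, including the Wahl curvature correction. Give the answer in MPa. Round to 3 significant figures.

1470 MPa

Spring index C = D/d = 5.6/1.06 = 5.2830
K_W = (4C−1)/(4C−4) + 0.615/C = 20.132/17.132 + 0.1164 = 1.2915
τ₀ = 8FD/(πd³) = 8·95·5.6/(π·1.06³) = 4256/3.7417 = 1137.5 MPa
τ_max = K·τ₀ = 1.2915 × 1137.5 = 1469 MPa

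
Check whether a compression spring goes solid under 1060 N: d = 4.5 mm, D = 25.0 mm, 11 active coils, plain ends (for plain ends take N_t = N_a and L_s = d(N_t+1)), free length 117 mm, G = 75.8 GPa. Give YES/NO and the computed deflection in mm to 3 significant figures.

k = Gd⁴/(8D³N_a) = (75.8×10³)(4.5⁴)/(8·25.0³·11) = 22.606 N/mm
N_t = 11; L_s = 4.5·12 = 54 mm; δ_solid = L₀ − L_s = 117 − 54 = 63 mm
δ = F/k = 1060/22.606 = 46.891 mm
δ < δ_solid → spring does not go solid

NO, δ = 46.9 mm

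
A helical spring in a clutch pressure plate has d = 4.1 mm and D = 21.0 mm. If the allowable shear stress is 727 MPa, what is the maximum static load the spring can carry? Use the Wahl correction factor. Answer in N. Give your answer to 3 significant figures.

C = D/d = 21.0/4.1 = 5.1220
K_W = (4C−1)/(4C−4) + 0.615/C = 19.488/16.488 + 0.1201 = 1.3020
τ_max = K·8FD/(πd³) → F_max = τ_allow·πd³/(8DK)
F_max = 727·π·4.1³/(8·21.0·1.3020) = 1.5741e+05/218.74 = 719.63 N

720 N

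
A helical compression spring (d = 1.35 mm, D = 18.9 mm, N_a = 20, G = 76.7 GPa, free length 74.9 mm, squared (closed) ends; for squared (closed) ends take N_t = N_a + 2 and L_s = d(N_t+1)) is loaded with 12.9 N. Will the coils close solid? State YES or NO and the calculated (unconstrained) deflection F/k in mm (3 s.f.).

YES, δ = 54.7 mm

k = Gd⁴/(8D³N_a) = (76.7×10³)(1.35⁴)/(8·18.9³·20) = 0.23584 N/mm
N_t = 22; L_s = 1.35·23 = 31.05 mm; δ_solid = L₀ − L_s = 74.9 − 31.05 = 43.85 mm
δ = F/k = 12.9/0.23584 = 54.697 mm
δ ≥ δ_solid → spring goes solid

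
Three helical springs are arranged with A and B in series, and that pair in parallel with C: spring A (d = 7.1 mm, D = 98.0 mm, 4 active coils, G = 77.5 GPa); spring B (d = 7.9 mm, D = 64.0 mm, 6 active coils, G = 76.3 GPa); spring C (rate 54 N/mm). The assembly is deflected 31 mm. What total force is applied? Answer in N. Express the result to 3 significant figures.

1830 N

k_A = Gd⁴/(8D³N_a) = (77.5×10³)(7.1⁴)/(8·98.0³·4) = 6.5389 N/mm
k_B = Gd⁴/(8D³N_a) = (76.3×10³)(7.9⁴)/(8·64.0³·6) = 23.618 N/mm
Springs A,B series: k_AB = 1/(1/6.5389+1/23.618) = 5.1211 N/mm; parallel with C: k_eq = 5.1211+54 = 59.121 N/mm
F = k_eq·δ = 59.121·31 = 1832.8 N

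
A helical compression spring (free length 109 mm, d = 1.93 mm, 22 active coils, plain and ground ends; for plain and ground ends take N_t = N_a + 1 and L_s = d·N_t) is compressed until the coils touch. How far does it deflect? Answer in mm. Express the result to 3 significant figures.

64.6 mm

N_t = 23; L_s = 1.93·23 = 44.39 mm
δ_solid = L₀ − L_s = 109 − 44.39 = 64.61 mm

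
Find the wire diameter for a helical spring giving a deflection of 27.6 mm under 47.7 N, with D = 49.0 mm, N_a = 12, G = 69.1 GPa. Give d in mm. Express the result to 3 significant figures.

4.10 mm

Required rate k = F/δ = 47.7/27.6 = 1.7283 N/mm
d = (8D³N_a·k / G)^(1/4) = (8·49.0³·12·1.7283 / (69.1×10³))^0.25
  = (282.48)^0.25 = 4.0997 mm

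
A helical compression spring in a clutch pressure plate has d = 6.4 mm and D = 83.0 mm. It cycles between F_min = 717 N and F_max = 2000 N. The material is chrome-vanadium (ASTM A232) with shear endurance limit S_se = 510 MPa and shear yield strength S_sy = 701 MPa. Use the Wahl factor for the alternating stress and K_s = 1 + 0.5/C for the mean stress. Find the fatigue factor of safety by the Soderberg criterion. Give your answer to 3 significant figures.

0.364

C = D/d = 83.0/6.4 = 12.9688; K_W = (4C−1)/(4C−4)+0.615/C = 1.1101; K_s = 1+0.5/C = 1.0386
F_a = (F_max−F_min)/2 = 641.5 N; F_m = (F_max+F_min)/2 = 1358.5 N
τ_a = K_W·8F_aD/(πd³) = 1.1101 × 517.22 = 574.16 MPa
τ_m = K_s·8F_mD/(πd³) = 1.0386 × 1095.3 = 1137.5 MPa
Soderberg: 1/n_f = τ_a/S_se + τ_m/S_sy = 574.16/510 + 1137.5/701 = 1.12580 + 1.62274 = 2.7485
n_f = 1/2.7485 = 0.3638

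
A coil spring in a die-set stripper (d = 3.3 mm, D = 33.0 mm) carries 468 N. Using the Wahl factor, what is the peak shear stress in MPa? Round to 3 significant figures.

1250 MPa

Spring index C = D/d = 33.0/3.3 = 10.0000
K_W = (4C−1)/(4C−4) + 0.615/C = 39.000/36.000 + 0.0615 = 1.1448
τ₀ = 8FD/(πd³) = 8·468·33.0/(π·3.3³) = 123552/112.9 = 1094.4 MPa
τ_max = K·τ₀ = 1.1448 × 1094.4 = 1252.9 MPa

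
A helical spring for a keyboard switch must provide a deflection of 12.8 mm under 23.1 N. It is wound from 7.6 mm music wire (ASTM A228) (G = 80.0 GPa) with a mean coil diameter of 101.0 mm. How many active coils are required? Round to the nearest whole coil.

18

Required rate k = F/δ = 23.1/12.8 = 1.8047 N/mm
N_a = Gd⁴/(8D³k) = (80.0×10³ × 7.6⁴)/(8 × 101.0³ × 1.8047)
    = 2.66897e+08 / 1.4875e+07 = 17.94 → 18 coils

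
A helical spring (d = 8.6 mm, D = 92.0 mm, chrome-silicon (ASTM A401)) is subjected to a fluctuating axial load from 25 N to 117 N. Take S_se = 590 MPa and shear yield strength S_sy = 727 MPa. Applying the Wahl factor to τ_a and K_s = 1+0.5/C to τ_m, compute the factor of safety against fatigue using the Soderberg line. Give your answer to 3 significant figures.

14.2

C = D/d = 92.0/8.6 = 10.6977; K_W = (4C−1)/(4C−4)+0.615/C = 1.1348; K_s = 1+0.5/C = 1.0467
F_a = (F_max−F_min)/2 = 46 N; F_m = (F_max+F_min)/2 = 71 N
τ_a = K_W·8F_aD/(πd³) = 1.1348 × 16.943 = 19.227 MPa
τ_m = K_s·8F_mD/(πd³) = 1.0467 × 26.151 = 27.373 MPa
Soderberg: 1/n_f = τ_a/S_se + τ_m/S_sy = 19.227/590 + 27.373/727 = 0.03259 + 0.03765 = 0.070241
n_f = 1/0.070241 = 14.24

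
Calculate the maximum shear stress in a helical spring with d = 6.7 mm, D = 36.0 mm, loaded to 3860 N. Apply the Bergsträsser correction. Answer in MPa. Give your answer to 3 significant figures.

Spring index C = D/d = 36.0/6.7 = 5.3731
K_B = (4C+2)/(4C−3) = 23.493/18.493 = 1.2704
τ₀ = 8FD/(πd³) = 8·3860·36.0/(π·6.7³) = 1.11168e+06/944.87 = 1176.5 MPa
τ_max = K·τ₀ = 1.2704 × 1176.5 = 1494.6 MPa

1490 MPa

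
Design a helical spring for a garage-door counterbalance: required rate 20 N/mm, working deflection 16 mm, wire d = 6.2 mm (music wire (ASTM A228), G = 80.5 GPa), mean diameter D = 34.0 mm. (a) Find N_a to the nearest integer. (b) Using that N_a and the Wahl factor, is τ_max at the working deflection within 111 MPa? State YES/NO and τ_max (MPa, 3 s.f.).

(a) 19 coils; (b) NO, τ_max = 148 MPa

N_a = Gd⁴/(8D³k) = (80.5×10³)(6.2⁴)/(8·34.0³·20) = 18.91 → N_a = 19
Actual rate k = Gd⁴/(8D³·19) = 19.911 N/mm
Working load F = kδ = 19.911·16 = 318.57 N
C = 34.0/6.2 = 5.4839; K_W = (4C−1)/(4C−4)+0.615/C = 1.2794
τ_max = K_W·8FD/(πd³) = 1.2794·115.73 = 148.07 MPa
τ_max > 111 MPa → exceeds allowable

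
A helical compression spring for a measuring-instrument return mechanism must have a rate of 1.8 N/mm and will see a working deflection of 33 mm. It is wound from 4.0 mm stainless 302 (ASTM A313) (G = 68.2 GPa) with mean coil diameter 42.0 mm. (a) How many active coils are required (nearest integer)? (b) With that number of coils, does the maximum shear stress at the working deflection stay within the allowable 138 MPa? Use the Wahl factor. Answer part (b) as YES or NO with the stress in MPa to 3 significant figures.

(a) 16 coils; (b) YES, τ_max = 115 MPa

N_a = Gd⁴/(8D³k) = (68.2×10³)(4.0⁴)/(8·42.0³·1.8) = 16.36 → N_a = 16
Actual rate k = Gd⁴/(8D³·16) = 1.8411 N/mm
Working load F = kδ = 1.8411·33 = 60.755 N
C = 42.0/4.0 = 10.5000; K_W = (4C−1)/(4C−4)+0.615/C = 1.1375
τ_max = K_W·8FD/(πd³) = 1.1375·101.53 = 115.49 MPa
τ_max ≤ 138 MPa → acceptable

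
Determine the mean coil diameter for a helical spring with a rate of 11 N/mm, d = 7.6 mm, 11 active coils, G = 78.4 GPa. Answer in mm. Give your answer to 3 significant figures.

64.6 mm

D = (Gd⁴/(8N_a·k))^(1/3) = (78.4×10³·7.6⁴/(8·11·11))^(1/3)
  = (270206)^(1/3) = 64.6495 mm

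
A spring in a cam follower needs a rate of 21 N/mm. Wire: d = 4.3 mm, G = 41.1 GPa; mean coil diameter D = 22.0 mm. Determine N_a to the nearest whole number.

8

N_a = Gd⁴/(8D³k) = (41.1×10³ × 4.3⁴)/(8 × 22.0³ × 21)
    = 1.40513e+07 / 1.78886e+06 = 7.855 → 8 coils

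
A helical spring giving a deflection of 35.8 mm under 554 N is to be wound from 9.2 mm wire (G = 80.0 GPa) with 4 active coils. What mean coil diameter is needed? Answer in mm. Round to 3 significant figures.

105 mm

Required rate k = F/δ = 554/35.8 = 15.475 N/mm
D = (Gd⁴/(8N_a·k))^(1/3) = (80.0×10³·9.2⁴/(8·4·15.475))^(1/3)
  = (1.15735e+06)^(1/3) = 104.9917 mm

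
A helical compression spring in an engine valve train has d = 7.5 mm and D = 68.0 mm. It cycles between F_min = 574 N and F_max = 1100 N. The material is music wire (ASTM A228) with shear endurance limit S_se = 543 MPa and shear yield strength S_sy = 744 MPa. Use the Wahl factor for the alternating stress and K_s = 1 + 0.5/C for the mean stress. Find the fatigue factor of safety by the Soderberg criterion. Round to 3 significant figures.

C = D/d = 68.0/7.5 = 9.0667; K_W = (4C−1)/(4C−4)+0.615/C = 1.1608; K_s = 1+0.5/C = 1.0551
F_a = (F_max−F_min)/2 = 263 N; F_m = (F_max+F_min)/2 = 837 N
τ_a = K_W·8F_aD/(πd³) = 1.1608 × 107.95 = 125.31 MPa
τ_m = K_s·8F_mD/(πd³) = 1.0551 × 343.55 = 362.5 MPa
Soderberg: 1/n_f = τ_a/S_se + τ_m/S_sy = 125.31/543 + 362.5/744 = 0.23077 + 0.48723 = 0.718
n_f = 1/0.718 = 1.393

1.39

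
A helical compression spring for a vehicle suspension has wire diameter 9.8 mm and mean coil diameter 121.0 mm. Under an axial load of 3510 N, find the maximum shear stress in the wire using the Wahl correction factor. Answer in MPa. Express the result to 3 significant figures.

Spring index C = D/d = 121.0/9.8 = 12.3469
K_W = (4C−1)/(4C−4) + 0.615/C = 48.388/45.388 + 0.0498 = 1.1159
τ₀ = 8FD/(πd³) = 8·3510·121.0/(π·9.8³) = 3.39768e+06/2956.8 = 1149.1 MPa
τ_max = K·τ₀ = 1.1159 × 1149.1 = 1282.3 MPa

1280 MPa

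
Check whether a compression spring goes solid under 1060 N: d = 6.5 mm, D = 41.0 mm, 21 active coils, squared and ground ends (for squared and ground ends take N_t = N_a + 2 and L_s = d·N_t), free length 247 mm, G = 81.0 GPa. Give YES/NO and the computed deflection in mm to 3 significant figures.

NO, δ = 84.9 mm

k = Gd⁴/(8D³N_a) = (81.0×10³)(6.5⁴)/(8·41.0³·21) = 12.488 N/mm
N_t = 23; L_s = 6.5·23 = 149.5 mm; δ_solid = L₀ − L_s = 247 − 149.5 = 97.5 mm
δ = F/k = 1060/12.488 = 84.884 mm
δ < δ_solid → spring does not go solid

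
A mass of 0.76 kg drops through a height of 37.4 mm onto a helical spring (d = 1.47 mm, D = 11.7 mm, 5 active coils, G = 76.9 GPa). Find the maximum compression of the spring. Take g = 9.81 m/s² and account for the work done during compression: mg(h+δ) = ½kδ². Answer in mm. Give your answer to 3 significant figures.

k = Gd⁴/(8D³N_a) = (76.9×10³)(1.47⁴)/(8·11.7³·5) = 5.605 N/mm
W = mg = 0.76 × 9.81 = 7.4556 N
½kδ² − Wδ − Wh = 0 → δ = (W + √(W² + 2kWh))/k
δ = (7.4556 + √(55.586 + 3125.81))/5.605 = (7.4556 + 56.404)/5.605 = 11.393 mm

11.4 mm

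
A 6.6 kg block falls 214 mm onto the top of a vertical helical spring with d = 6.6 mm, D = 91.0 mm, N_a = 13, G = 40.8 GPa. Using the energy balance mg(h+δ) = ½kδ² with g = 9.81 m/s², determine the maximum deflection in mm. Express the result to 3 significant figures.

245 mm

k = Gd⁴/(8D³N_a) = (40.8×10³)(6.6⁴)/(8·91.0³·13) = 0.98782 N/mm
W = mg = 6.6 × 9.81 = 64.746 N
½kδ² − Wδ − Wh = 0 → δ = (W + √(W² + 2kWh))/k
δ = (64.746 + √(4192 + 27373.8))/0.98782 = (64.746 + 177.67)/0.98782 = 245.4 mm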